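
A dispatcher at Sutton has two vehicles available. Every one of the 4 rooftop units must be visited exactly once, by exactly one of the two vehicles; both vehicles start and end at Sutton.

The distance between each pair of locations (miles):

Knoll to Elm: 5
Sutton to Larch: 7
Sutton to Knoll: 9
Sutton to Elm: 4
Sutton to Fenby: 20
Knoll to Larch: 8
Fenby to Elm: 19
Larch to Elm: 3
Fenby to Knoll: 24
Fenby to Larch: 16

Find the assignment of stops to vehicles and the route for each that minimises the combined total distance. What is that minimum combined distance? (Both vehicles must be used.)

Try each way of splitting the stops between the two vehicles (each non-empty) and, for each split, find the best tour for each vehicle:
  {Fenby} + {Knoll, Larch, Elm}: 40 + 24 = 64
  {Knoll} + {Fenby, Larch, Elm}: 18 + 43 = 61
  {Fenby, Knoll} + {Larch, Elm}: 53 + 14 = 67
  {Larch} + {Fenby, Knoll, Elm}: 14 + 53 = 67
  {Fenby, Larch} + {Knoll, Elm}: 43 + 18 = 61
  {Knoll, Larch} + {Fenby, Elm}: 24 + 43 = 67
  … (7 splits in total)
Best: vehicle 1 Sutton → Knoll → Sutton = 18; vehicle 2 Sutton → Fenby → Larch → Elm → Sutton = 43; combined 61.

61 miles — the smallest possible combined total.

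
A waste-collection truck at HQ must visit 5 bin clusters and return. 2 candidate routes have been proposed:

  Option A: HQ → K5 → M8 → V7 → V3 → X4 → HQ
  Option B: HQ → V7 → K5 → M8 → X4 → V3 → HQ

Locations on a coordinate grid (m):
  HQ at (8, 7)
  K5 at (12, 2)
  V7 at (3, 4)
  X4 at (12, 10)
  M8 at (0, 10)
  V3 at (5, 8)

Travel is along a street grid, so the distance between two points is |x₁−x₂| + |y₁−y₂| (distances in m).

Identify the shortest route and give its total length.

Shortest is Option A, total 60 m.

Option A: 9 + 20 + 9 + 6 + 9 + 7 = 60
Option B: 8 + 11 + 20 + 12 + 9 + 4 = 64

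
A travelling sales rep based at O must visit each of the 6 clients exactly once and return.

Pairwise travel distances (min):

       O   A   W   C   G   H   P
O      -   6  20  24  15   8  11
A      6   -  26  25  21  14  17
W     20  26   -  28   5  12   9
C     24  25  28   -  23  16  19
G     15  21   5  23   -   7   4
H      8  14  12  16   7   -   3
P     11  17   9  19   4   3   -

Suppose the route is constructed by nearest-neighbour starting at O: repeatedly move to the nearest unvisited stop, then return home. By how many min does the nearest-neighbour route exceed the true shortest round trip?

O: A=6, H=8, P=11, G=15, W=20, C=24 ⇒ A
A: H=14, P=17, G=21, C=25, W=26 ⇒ H
H: P=3, G=7, W=12, C=16 ⇒ P
P: G=4, W=9, C=19 ⇒ G
G: W=5, C=23 ⇒ W
W: C=28 ⇒ C
NN route O → A → H → P → G → W → C → O costs 84.
Optimal: O → A → C → W → G → P → H → O costs 79 (by enumerating all 360 distinct tours).
Excess = 84 − 79 = 5.

The nearest-neighbour route is 5 min longer than optimal.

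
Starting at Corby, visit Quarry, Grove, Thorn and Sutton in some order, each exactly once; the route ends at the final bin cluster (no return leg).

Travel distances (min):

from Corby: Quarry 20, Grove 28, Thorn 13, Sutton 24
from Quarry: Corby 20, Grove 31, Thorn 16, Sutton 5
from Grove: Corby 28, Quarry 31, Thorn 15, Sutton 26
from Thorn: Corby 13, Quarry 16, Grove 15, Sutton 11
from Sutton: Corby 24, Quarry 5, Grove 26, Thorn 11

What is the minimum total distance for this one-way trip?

51 min — the minimum one-way total.

There are 4! = 24 possible orderings.
Corby - Quarry - Grove - Thorn - Sutton: 20+31+15+11 = 77
Corby - Quarry - Grove - Sutton - Thorn: 20+31+26+11 = 88
Corby - Quarry - Thorn - Grove - Sutton: 20+16+15+26 = 77
Corby - Quarry - Thorn - Sutton - Grove: 20+16+11+26 = 73
Corby - Quarry - Sutton - Grove - Thorn: 20+5+26+15 = 66
Corby - Quarry - Sutton - Thorn - Grove: 20+5+11+15 = 51
Corby - Grove - Quarry - Thorn - Sutton: 28+31+16+11 = 86
Corby - Grove - Quarry - Sutton - Thorn: 28+31+5+11 = 75
Corby - Grove - Thorn - Quarry - Sutton: 28+15+16+5 = 64
Corby - Grove - Thorn - Sutton - Quarry: 28+15+11+5 = 59
Corby - Grove - Sutton - Quarry - Thorn: 28+26+5+16 = 75
Corby - Grove - Sutton - Thorn - Quarry: 28+26+11+16 = 81
Corby - Thorn - Quarry - Grove - Sutton: 13+16+31+26 = 86
Corby - Thorn - Quarry - Sutton - Grove: 13+16+5+26 = 60
… (10 more)
The minimum is 51.
One shortest path: Corby → Quarry → Sutton → Thorn → Grove.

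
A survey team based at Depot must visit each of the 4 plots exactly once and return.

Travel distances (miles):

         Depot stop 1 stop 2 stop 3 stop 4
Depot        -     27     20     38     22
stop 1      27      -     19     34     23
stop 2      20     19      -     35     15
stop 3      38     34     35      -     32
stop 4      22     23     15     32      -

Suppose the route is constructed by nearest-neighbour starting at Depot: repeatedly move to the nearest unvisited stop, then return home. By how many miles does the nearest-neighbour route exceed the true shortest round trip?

The nearest-neighbour route is 3 miles longer than optimal.

From Depot: stop 2=20, stop 4=22, stop 1=27, stop 3=38 → choose stop 2 (20).
From stop 2: stop 4=15, stop 1=19, stop 3=35 → choose stop 4 (15).
From stop 4: stop 1=23, stop 3=32 → choose stop 1 (23).
From stop 1: stop 3=34 → choose stop 3 (34).
NN route Depot → stop 2 → stop 4 → stop 1 → stop 3 → Depot costs 130.
Optimal: Depot → stop 2 → stop 1 → stop 3 → stop 4 → Depot costs 127 (by enumerating all 12 distinct tours).
Excess = 130 − 127 = 3.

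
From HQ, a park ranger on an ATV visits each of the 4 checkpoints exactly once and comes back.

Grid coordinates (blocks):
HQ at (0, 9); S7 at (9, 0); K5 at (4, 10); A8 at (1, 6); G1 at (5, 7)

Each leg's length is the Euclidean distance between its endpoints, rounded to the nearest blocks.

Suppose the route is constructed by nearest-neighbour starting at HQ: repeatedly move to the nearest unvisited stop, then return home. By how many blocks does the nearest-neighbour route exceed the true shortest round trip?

From HQ: A8=3, K5=4, G1=5, S7=13 → choose A8 (3).
From A8: G1=4, K5=5, S7=10 → choose G1 (4).
From G1: K5=3, S7=8 → choose K5 (3).
From K5: S7=11 → choose S7 (11).
NN route HQ → A8 → G1 → K5 → S7 → HQ costs 34.
Optimal: HQ → K5 → G1 → S7 → A8 → HQ costs 28 (by enumerating all 12 distinct tours).
Excess = 34 − 28 = 6.

Excess over optimum: 6 blocks.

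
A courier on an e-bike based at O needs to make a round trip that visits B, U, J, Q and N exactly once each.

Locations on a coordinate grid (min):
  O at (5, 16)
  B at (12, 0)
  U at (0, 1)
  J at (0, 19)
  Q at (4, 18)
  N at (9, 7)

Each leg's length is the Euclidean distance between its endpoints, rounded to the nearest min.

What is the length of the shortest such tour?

54 min — the shortest possible round trip.

With 5 stops there are 5!/2 = 60 distinct round trips (a route and its reverse cost the same).
O→B→U→J→Q→N→O: 17+12+18+4+12+10 = 73
O→B→U→J→N→Q→O: 17+12+18+15+12+2 = 76
O→B→U→Q→J→N→O: 17+12+17+4+15+10 = 75
O→B→U→Q→N→J→O: 17+12+17+12+15+6 = 79
O→B→U→N→J→Q→O: 17+12+11+15+4+2 = 61
O→B→U→N→Q→J→O: 17+12+11+12+4+6 = 62
O→B→J→U→Q→N→O: 17+22+18+17+12+10 = 96
O→B→J→U→N→Q→O: 17+22+18+11+12+2 = 82
O→B→J→Q→U→N→O: 17+22+4+17+11+10 = 81
O→B→J→Q→N→U→O: 17+22+4+12+11+16 = 82
O→B→J→N→U→Q→O: 17+22+15+11+17+2 = 84
O→B→J→N→Q→U→O: 17+22+15+12+17+16 = 99
O→B→Q→U→J→N→O: 17+20+17+18+15+10 = 97
O→B→Q→U→N→J→O: 17+20+17+11+15+6 = 86
… (46 more)
O→Q→J→U→B→N→O: 2+4+18+12+8+10 = 54  ← best
The minimum is 54.
One optimal route: O → Q → J → U → B → N → O (or its reverse).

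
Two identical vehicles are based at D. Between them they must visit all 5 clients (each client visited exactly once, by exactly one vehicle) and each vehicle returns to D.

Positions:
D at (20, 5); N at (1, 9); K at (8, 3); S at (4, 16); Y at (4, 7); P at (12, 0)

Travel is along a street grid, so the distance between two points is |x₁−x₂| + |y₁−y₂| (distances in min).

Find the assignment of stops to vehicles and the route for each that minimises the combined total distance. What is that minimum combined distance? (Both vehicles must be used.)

90 min — the smallest possible combined total.

Try each way of splitting the stops between the two vehicles (each non-empty) and, for each split, find the best tour for each vehicle:
  {N} + {K, S, Y, P}: 46 + 64 = 110
  {K} + {N, S, Y, P}: 28 + 70 = 98
  {N, K} + {S, Y, P}: 50 + 64 = 114
  {S} + {N, K, Y, P}: 54 + 56 = 110
  {N, S} + {K, Y, P}: 60 + 46 = 106
  {K, S} + {N, Y, P}: 58 + 56 = 114
  … (15 splits in total)
  {N, K, S, Y} + {P}: 64 + 26 = 90  ← best
Best: vehicle 1 D → N → S → Y → K → D = 64; vehicle 2 D → P → D = 26; combined 90.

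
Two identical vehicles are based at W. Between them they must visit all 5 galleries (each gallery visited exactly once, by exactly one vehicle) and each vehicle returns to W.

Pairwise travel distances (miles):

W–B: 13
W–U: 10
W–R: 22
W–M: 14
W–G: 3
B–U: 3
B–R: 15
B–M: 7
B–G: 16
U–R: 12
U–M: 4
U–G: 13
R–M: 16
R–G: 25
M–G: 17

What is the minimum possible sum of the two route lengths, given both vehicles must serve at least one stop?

64 miles — the smallest possible combined total.

Check every non-empty split of the stops between the two vehicles; for each half take its own optimal tour:
  {B} + {U, R, M, G}: 26 + 58 = 84
  {U} + {B, R, M, G}: 20 + 64 = 84
  {B, U} + {R, M, G}: 26 + 58 = 84
  {R} + {B, U, M, G}: 44 + 40 = 84
  {B, R} + {U, M, G}: 50 + 34 = 84
  {U, R} + {B, M, G}: 44 + 40 = 84
  … (15 splits in total)
  {B, U, R, M} + {G}: 58 + 6 = 64  ← best
Best: vehicle 1 W → B → U → R → M → W = 58; vehicle 2 W → G → W = 6; combined 64.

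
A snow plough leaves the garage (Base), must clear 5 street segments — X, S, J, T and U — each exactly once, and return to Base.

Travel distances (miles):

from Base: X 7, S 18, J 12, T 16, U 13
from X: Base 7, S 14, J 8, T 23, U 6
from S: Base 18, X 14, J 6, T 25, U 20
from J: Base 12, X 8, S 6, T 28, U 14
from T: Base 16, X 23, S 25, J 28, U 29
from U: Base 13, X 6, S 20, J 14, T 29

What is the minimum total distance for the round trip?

Shortest round trip = 74 miles.

With 5 stops there are 5!/2 = 60 distinct round trips (a route and its reverse cost the same).
Base - X - S - J - T - U - Base: 7+14+6+28+29+13 = 97
Base - X - S - J - U - T - Base: 7+14+6+14+29+16 = 86
Base - X - S - T - J - U - Base: 7+14+25+28+14+13 = 101
Base - X - S - T - U - J - Base: 7+14+25+29+14+12 = 101
Base - X - S - U - J - T - Base: 7+14+20+14+28+16 = 99
Base - X - S - U - T - J - Base: 7+14+20+29+28+12 = 110
Base - X - J - S - T - U - Base: 7+8+6+25+29+13 = 88
Base - X - J - S - U - T - Base: 7+8+6+20+29+16 = 86
Base - X - J - T - S - U - Base: 7+8+28+25+20+13 = 101
Base - X - J - T - U - S - Base: 7+8+28+29+20+18 = 110
Base - X - J - U - S - T - Base: 7+8+14+20+25+16 = 90
Base - X - J - U - T - S - Base: 7+8+14+29+25+18 = 101
Base - X - T - S - J - U - Base: 7+23+25+6+14+13 = 88
Base - X - T - S - U - J - Base: 7+23+25+20+14+12 = 101
… (46 more)
Base - X - U - J - S - T - Base: 7+6+14+6+25+16 = 74  ← best
The minimum is 74.
One optimal route: Base → X → U → J → S → T → Base (or its reverse).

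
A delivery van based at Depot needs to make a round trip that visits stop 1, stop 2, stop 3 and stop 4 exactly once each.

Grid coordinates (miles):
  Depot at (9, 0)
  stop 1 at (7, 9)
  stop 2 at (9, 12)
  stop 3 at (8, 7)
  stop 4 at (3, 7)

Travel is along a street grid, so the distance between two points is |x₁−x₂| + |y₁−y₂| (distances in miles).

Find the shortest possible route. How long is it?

With 4 stops there are 4!/2 = 12 distinct round trips (a route and its reverse cost the same).
Depot - stop 1 - stop 2 - stop 3 - stop 4 - Depot: 11+5+6+5+13 = 40
Depot - stop 1 - stop 2 - stop 4 - stop 3 - Depot: 11+5+11+5+8 = 40
Depot - stop 1 - stop 3 - stop 2 - stop 4 - Depot: 11+3+6+11+13 = 44
Depot - stop 1 - stop 3 - stop 4 - stop 2 - Depot: 11+3+5+11+12 = 42
Depot - stop 1 - stop 4 - stop 2 - stop 3 - Depot: 11+6+11+6+8 = 42
Depot - stop 1 - stop 4 - stop 3 - stop 2 - Depot: 11+6+5+6+12 = 40
Depot - stop 2 - stop 1 - stop 3 - stop 4 - Depot: 12+5+3+5+13 = 38
Depot - stop 2 - stop 1 - stop 4 - stop 3 - Depot: 12+5+6+5+8 = 36
Depot - stop 2 - stop 3 - stop 1 - stop 4 - Depot: 12+6+3+6+13 = 40
Depot - stop 2 - stop 4 - stop 1 - stop 3 - Depot: 12+11+6+3+8 = 40
Depot - stop 3 - stop 1 - stop 2 - stop 4 - Depot: 8+3+5+11+13 = 40
Depot - stop 3 - stop 2 - stop 1 - stop 4 - Depot: 8+6+5+6+13 = 38
The minimum is 36.
One optimal route: Depot → stop 2 → stop 1 → stop 4 → stop 3 → Depot (or its reverse).

Minimum total distance: 36 miles.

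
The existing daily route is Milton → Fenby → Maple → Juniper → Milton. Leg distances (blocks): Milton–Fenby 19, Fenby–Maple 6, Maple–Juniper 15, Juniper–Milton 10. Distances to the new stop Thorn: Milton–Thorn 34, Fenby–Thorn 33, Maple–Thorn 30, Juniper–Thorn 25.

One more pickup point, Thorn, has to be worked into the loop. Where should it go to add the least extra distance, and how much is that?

Minimum extra distance: 40 blocks, inserting Thorn between Maple and Juniper.

Insertion cost between consecutive stops i–j is d(i,Thorn) + d(Thorn,j) − d(i,j):
  between Milton and Fenby: 34 + 33 − 19 = 48
  between Fenby and Maple: 33 + 30 − 6 = 57
  between Maple and Juniper: 30 + 25 − 15 = 40
  between Juniper and Milton: 25 + 34 − 10 = 49
Cheapest insertion is between Maple and Juniper, adding 40.
New total = 50 + 40 = 90.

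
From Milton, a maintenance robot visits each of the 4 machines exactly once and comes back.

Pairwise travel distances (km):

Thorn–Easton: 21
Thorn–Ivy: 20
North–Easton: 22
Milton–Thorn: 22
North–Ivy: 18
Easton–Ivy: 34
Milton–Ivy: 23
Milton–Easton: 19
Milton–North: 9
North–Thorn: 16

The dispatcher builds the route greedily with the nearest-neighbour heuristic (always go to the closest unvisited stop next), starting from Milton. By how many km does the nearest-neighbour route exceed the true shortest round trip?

From Milton: North=9, Easton=19, Thorn=22, Ivy=23 → choose North (9).
From North: Thorn=16, Ivy=18, Easton=22 → choose Thorn (16).
From Thorn: Ivy=20, Easton=21 → choose Ivy (20).
From Ivy: Easton=34 → choose Easton (34).
NN route Milton → North → Thorn → Ivy → Easton → Milton costs 98.
Optimal: Milton → North → Ivy → Thorn → Easton → Milton costs 87 (by enumerating all 12 distinct tours).
Excess = 98 − 87 = 11.

11 km longer than the optimal tour.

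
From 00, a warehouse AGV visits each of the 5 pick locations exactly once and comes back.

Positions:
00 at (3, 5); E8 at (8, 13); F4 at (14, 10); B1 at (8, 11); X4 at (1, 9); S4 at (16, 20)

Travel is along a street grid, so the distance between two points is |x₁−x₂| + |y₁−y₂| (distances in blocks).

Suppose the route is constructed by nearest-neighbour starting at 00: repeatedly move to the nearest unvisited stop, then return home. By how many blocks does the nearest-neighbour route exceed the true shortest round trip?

6 blocks longer than the optimal tour.

From 00: X4=6, B1=11, E8=13, F4=16, S4=28 → choose X4 (6).
From X4: B1=9, E8=11, F4=14, S4=26 → choose B1 (9).
From B1: E8=2, F4=7, S4=17 → choose E8 (2).
From E8: F4=9, S4=15 → choose F4 (9).
From F4: S4=12 → choose S4 (12).
NN route 00 → X4 → B1 → E8 → F4 → S4 → 00 costs 66.
Optimal: 00 → F4 → S4 → E8 → B1 → X4 → 00 costs 60 (by enumerating all 60 distinct tours).
Excess = 66 − 60 = 6.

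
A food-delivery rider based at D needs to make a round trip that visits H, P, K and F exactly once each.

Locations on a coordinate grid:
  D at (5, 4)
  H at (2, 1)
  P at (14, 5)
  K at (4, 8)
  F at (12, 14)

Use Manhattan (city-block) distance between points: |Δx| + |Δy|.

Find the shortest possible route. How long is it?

50 — the shortest possible round trip.

There are 12 distinct closed tours to check (reversals are equivalent).
D→H→P→K→F→D: 6+16+13+14+17 = 66
D→H→P→F→K→D: 6+16+11+14+5 = 52
D→H→K→P→F→D: 6+9+13+11+17 = 56
D→H→K→F→P→D: 6+9+14+11+10 = 50
D→H→F→P→K→D: 6+23+11+13+5 = 58
D→H→F→K→P→D: 6+23+14+13+10 = 66
D→P→H→K→F→D: 10+16+9+14+17 = 66
D→P→H→F→K→D: 10+16+23+14+5 = 68
D→P→K→H→F→D: 10+13+9+23+17 = 72
D→P→F→H→K→D: 10+11+23+9+5 = 58
D→K→H→P→F→D: 5+9+16+11+17 = 58
D→K→P→H→F→D: 5+13+16+23+17 = 74
The minimum is 50.
One optimal route: D → H → K → F → P → D (or its reverse).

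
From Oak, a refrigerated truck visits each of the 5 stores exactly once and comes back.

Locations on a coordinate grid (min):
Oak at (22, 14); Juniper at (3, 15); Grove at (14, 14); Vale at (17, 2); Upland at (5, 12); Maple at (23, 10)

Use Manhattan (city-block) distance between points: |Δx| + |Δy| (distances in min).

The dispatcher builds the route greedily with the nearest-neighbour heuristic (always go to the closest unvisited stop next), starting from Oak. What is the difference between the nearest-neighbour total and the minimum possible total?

The nearest-neighbour route is 12 min longer than optimal.

From Oak: Maple=5, Grove=8, Vale=17, Upland=19, Juniper=20 → choose Maple (5).
From Maple: Grove=13, Vale=14, Upland=20, Juniper=25 → choose Grove (13).
From Grove: Upland=11, Juniper=12, Vale=15 → choose Upland (11).
From Upland: Juniper=5, Vale=22 → choose Juniper (5).
From Juniper: Vale=27 → choose Vale (27).
NN route Oak → Maple → Grove → Upland → Juniper → Vale → Oak costs 78.
Optimal: Oak → Grove → Juniper → Upland → Vale → Maple → Oak costs 66 (by enumerating all 60 distinct tours).
Excess = 78 − 66 = 12.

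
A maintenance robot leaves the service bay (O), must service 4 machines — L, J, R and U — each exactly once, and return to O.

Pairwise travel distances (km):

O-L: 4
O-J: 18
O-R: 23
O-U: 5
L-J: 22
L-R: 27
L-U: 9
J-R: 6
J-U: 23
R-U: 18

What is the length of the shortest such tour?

55 km — the shortest possible round trip.

There are 12 distinct closed tours to check (reversals are equivalent).
O→L→J→R→U→O: 4+22+6+18+5 = 55
O→L→J→U→R→O: 4+22+23+18+23 = 90
O→L→R→J→U→O: 4+27+6+23+5 = 65
O→L→R→U→J→O: 4+27+18+23+18 = 90
O→L→U→J→R→O: 4+9+23+6+23 = 65
O→L→U→R→J→O: 4+9+18+6+18 = 55
O→J→L→R→U→O: 18+22+27+18+5 = 90
O→J→L→U→R→O: 18+22+9+18+23 = 90
O→J→R→L→U→O: 18+6+27+9+5 = 65
O→J→U→L→R→O: 18+23+9+27+23 = 100
O→R→L→J→U→O: 23+27+22+23+5 = 100
O→R→J→L→U→O: 23+6+22+9+5 = 65
The minimum is 55.
One optimal route: O → L → J → R → U → O (or its reverse).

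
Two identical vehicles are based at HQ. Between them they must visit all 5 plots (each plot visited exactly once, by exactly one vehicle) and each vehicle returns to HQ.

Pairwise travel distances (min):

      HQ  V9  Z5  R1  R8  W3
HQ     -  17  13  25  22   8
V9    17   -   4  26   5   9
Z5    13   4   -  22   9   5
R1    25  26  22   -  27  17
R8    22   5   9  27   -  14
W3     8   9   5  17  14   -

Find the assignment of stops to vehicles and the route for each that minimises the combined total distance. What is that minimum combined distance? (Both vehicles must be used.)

Check every non-empty split of the stops between the two vehicles; for each half take its own optimal tour:
  {V9} + {Z5, R1, R8, W3}: 34 + 74 = 108
  {Z5} + {V9, R1, R8, W3}: 26 + 74 = 100
  {V9, Z5} + {R1, R8, W3}: 34 + 74 = 108
  {R1} + {V9, Z5, R8, W3}: 50 + 44 = 94
  {V9, R1} + {Z5, R8, W3}: 68 + 44 = 112
  {Z5, R1} + {V9, R8, W3}: 60 + 44 = 104
  … (15 splits in total)
  {V9, Z5, R1, R8} + {W3}: 74 + 16 = 90  ← best
Best: vehicle 1 HQ → Z5 → V9 → R8 → R1 → HQ = 74; vehicle 2 HQ → W3 → HQ = 16; combined 90.

Minimum combined distance: 90 min.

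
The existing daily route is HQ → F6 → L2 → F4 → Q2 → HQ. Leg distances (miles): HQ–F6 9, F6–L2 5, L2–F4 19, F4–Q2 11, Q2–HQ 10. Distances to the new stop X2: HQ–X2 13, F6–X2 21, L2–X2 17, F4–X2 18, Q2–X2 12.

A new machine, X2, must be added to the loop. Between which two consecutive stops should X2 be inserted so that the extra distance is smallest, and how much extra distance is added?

Minimum extra distance: 15 miles, inserting X2 between Q2 and HQ.

Insertion cost between consecutive stops i–j is d(i,X2) + d(X2,j) − d(i,j):
  between HQ and F6: 13 + 21 − 9 = 25
  between F6 and L2: 21 + 17 − 5 = 33
  between L2 and F4: 17 + 18 − 19 = 16
  between F4 and Q2: 18 + 12 − 11 = 19
  between Q2 and HQ: 12 + 13 − 10 = 15
Cheapest insertion is between Q2 and HQ, adding 15.
New total = 54 + 15 = 69.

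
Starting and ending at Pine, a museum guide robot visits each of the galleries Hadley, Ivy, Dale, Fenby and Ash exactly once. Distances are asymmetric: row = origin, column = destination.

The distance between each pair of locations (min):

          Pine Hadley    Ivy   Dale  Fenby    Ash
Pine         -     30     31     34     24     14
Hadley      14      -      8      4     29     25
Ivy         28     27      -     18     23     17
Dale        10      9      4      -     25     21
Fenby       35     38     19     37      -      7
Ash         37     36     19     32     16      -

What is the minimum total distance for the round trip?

Shortest round trip = 90 min.

Pine - Hadley - Ivy - Dale - Fenby - Ash - Pine: 30+8+18+25+7+37 = 125
Pine - Hadley - Ivy - Dale - Ash - Fenby - Pine: 30+8+18+21+16+35 = 128
Pine - Hadley - Ivy - Fenby - Dale - Ash - Pine: 30+8+23+37+21+37 = 156
Pine - Hadley - Ivy - Fenby - Ash - Dale - Pine: 30+8+23+7+32+10 = 110
Pine - Hadley - Ivy - Ash - Dale - Fenby - Pine: 30+8+17+32+25+35 = 147
Pine - Hadley - Ivy - Ash - Fenby - Dale - Pine: 30+8+17+16+37+10 = 118
Pine - Hadley - Dale - Ivy - Fenby - Ash - Pine: 30+4+4+23+7+37 = 105
Pine - Hadley - Dale - Ivy - Ash - Fenby - Pine: 30+4+4+17+16+35 = 106
Pine - Hadley - Dale - Fenby - Ivy - Ash - Pine: 30+4+25+19+17+37 = 132
Pine - Hadley - Dale - Fenby - Ash - Ivy - Pine: 30+4+25+7+19+28 = 113
Pine - Hadley - Dale - Ash - Ivy - Fenby - Pine: 30+4+21+19+23+35 = 132
Pine - Hadley - Dale - Ash - Fenby - Ivy - Pine: 30+4+21+16+19+28 = 118
Pine - Hadley - Fenby - Ivy - Dale - Ash - Pine: 30+29+19+18+21+37 = 154
Pine - Hadley - Fenby - Ivy - Ash - Dale - Pine: 30+29+19+17+32+10 = 137
… (106 more)
Pine - Ash - Fenby - Ivy - Hadley - Dale - Pine: 14+16+19+27+4+10 = 90  ← best
The minimum is 90.
One optimal route: Pine → Ash → Fenby → Ivy → Hadley → Dale → Pine.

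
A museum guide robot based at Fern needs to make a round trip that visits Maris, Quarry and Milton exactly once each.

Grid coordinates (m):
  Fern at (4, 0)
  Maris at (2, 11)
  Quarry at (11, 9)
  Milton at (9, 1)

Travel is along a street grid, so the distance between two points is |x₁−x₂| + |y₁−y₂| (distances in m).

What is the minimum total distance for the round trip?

Minimum total distance: 40 m.

Fern-Maris-Quarry-Milton-Fern: 13+11+10+6 = 40
Fern-Maris-Milton-Quarry-Fern: 13+17+10+16 = 56
Fern-Quarry-Maris-Milton-Fern: 16+11+17+6 = 50
The minimum is 40.
One optimal route: Fern → Maris → Quarry → Milton → Fern (or its reverse).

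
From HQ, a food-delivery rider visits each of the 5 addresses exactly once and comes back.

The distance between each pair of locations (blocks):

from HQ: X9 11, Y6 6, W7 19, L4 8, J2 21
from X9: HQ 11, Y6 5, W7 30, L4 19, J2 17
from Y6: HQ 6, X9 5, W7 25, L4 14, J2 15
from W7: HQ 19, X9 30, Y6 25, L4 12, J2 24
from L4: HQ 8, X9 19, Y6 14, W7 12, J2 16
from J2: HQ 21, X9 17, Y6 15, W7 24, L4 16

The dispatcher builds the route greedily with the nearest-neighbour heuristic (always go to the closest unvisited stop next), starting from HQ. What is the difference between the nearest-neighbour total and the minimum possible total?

Excess over optimum: 3 blocks.

From HQ: Y6=6, L4=8, X9=11, W7=19, J2=21 → choose Y6 (6).
From Y6: X9=5, L4=14, J2=15, W7=25 → choose X9 (5).
From X9: J2=17, L4=19, W7=30 → choose J2 (17).
From J2: L4=16, W7=24 → choose L4 (16).
From L4: W7=12 → choose W7 (12).
NN route HQ → Y6 → X9 → J2 → L4 → W7 → HQ costs 75.
Optimal: HQ → Y6 → X9 → J2 → W7 → L4 → HQ costs 72 (by enumerating all 60 distinct tours).
Excess = 75 − 72 = 3.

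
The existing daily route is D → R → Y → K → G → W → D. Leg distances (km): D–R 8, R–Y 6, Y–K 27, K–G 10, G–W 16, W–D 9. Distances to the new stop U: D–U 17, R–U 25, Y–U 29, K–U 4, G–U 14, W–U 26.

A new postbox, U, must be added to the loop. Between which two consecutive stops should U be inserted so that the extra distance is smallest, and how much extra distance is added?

+6 km — insert U between Y and K.

Insertion cost between consecutive stops i–j is d(i,U) + d(U,j) − d(i,j):
  between D and R: 17 + 25 − 8 = 34
  between R and Y: 25 + 29 − 6 = 48
  between Y and K: 29 + 4 − 27 = 6
  between K and G: 4 + 14 − 10 = 8
  between G and W: 14 + 26 − 16 = 24
  between W and D: 26 + 17 − 9 = 34
Cheapest insertion is between Y and K, adding 6.
New total = 76 + 6 = 82.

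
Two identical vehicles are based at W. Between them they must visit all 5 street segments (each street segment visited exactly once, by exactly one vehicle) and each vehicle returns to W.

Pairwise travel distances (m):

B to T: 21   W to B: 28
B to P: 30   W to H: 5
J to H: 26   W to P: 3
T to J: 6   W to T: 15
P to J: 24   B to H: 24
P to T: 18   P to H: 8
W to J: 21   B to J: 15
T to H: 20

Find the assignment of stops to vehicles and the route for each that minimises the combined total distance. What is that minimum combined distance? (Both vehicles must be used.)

Check every non-empty split of the stops between the two vehicles; for each half take its own optimal tour:
  {B} + {P, T, J, H}: 56 + 58 = 114
  {P} + {B, T, J, H}: 6 + 65 = 71
  {B, P} + {T, J, H}: 61 + 52 = 113
  {T} + {B, P, J, H}: 30 + 71 = 101
  {B, T} + {P, J, H}: 64 + 58 = 122
  {P, T} + {B, J, H}: 36 + 65 = 101
  … (15 splits in total)
Best: vehicle 1 W → P → W = 6; vehicle 2 W → T → J → B → H → W = 65; combined 71.

71 m — the smallest possible combined total.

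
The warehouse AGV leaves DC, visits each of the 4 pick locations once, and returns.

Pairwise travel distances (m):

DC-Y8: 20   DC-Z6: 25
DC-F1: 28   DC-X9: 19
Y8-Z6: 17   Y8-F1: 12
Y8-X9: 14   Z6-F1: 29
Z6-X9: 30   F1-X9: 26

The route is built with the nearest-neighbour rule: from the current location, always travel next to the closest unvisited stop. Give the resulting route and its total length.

DC → [X9:19 / Y8:20 / Z6:25 / F1:28] → X9 (19)
X9 → [Y8:14 / F1:26 / Z6:30] → Y8 (14)
Y8 → [F1:12 / Z6:17] → F1 (12)
F1 → [Z6:29] → Z6 (29)
Return Z6→DC: 25.
Total = 19 + 14 + 12 + 29 + 25 = 99.

Total distance 99 m via the nearest-neighbour route DC → X9 → Y8 → F1 → Z6 → DC.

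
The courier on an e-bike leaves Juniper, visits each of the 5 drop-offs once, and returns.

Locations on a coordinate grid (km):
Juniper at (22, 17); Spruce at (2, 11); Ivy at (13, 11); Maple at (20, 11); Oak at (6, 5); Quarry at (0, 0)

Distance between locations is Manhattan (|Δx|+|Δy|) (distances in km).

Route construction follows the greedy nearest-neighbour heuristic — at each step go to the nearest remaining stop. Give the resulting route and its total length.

At Juniper the remaining stops are Maple 8, Ivy 15, Spruce 26, Oak 28, Quarry 39; go to Maple.
At Maple the remaining stops are Ivy 7, Spruce 18, Oak 20, Quarry 31; go to Ivy.
At Ivy the remaining stops are Spruce 11, Oak 13, Quarry 24; go to Spruce.
At Spruce the remaining stops are Oak 10, Quarry 13; go to Oak.
At Oak the remaining stops are Quarry 11; go to Quarry.
Return Quarry→Juniper: 39.
Total = 8 + 7 + 11 + 10 + 11 + 39 = 86.

86 km along Juniper → Maple → Ivy → Spruce → Oak → Quarry → Juniper.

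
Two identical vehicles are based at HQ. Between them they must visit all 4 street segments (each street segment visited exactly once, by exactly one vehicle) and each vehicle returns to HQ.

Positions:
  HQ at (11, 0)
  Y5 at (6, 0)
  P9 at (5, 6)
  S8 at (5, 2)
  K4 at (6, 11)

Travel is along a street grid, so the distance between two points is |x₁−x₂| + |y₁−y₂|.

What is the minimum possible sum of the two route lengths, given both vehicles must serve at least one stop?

Check every non-empty split of the stops between the two vehicles; for each half take its own optimal tour:
  {Y5} + {P9, S8, K4}: 10 + 34 = 44
  {P9} + {Y5, S8, K4}: 24 + 34 = 58
  {Y5, P9} + {S8, K4}: 24 + 34 = 58
  {S8} + {Y5, P9, K4}: 16 + 34 = 50
  {Y5, S8} + {P9, K4}: 16 + 34 = 50
  {P9, S8} + {Y5, K4}: 24 + 32 = 56
  … (7 splits in total)
Best: vehicle 1 HQ → Y5 → HQ = 10; vehicle 2 HQ → S8 → P9 → K4 → HQ = 34; combined 44.

44 — the smallest possible combined total.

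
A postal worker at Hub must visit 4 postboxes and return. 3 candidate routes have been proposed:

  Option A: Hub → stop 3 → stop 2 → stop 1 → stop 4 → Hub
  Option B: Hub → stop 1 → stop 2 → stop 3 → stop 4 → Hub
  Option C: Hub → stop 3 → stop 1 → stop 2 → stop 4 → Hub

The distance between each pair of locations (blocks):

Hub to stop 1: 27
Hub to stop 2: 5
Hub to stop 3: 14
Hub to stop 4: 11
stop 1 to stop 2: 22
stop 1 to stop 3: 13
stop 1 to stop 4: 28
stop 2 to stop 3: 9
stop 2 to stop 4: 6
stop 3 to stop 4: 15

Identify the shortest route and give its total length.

66 blocks — Option C is the shortest.

Option A: 14 + 9 + 22 + 28 + 11 = 84
Option B: 27 + 22 + 9 + 15 + 11 = 84
Option C: 14 + 13 + 22 + 6 + 11 = 66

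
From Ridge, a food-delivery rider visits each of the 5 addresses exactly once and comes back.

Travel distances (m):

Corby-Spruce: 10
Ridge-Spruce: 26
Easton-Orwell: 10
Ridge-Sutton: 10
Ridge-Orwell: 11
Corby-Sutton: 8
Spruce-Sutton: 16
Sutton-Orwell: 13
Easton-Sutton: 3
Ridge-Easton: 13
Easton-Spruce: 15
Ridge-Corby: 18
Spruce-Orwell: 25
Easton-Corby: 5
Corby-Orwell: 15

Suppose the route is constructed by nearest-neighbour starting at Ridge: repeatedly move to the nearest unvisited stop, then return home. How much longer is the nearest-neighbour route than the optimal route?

Excess over optimum: 2 m.

Ridge: Sutton=10, Orwell=11, Easton=13, Corby=18, Spruce=26 ⇒ Sutton
Sutton: Easton=3, Corby=8, Orwell=13, Spruce=16 ⇒ Easton
Easton: Corby=5, Orwell=10, Spruce=15 ⇒ Corby
Corby: Spruce=10, Orwell=15 ⇒ Spruce
Spruce: Orwell=25 ⇒ Orwell
NN route Ridge → Sutton → Easton → Corby → Spruce → Orwell → Ridge costs 64.
Optimal: Ridge → Sutton → Spruce → Corby → Easton → Orwell → Ridge costs 62 (by enumerating all 60 distinct tours).
Excess = 64 − 62 = 2.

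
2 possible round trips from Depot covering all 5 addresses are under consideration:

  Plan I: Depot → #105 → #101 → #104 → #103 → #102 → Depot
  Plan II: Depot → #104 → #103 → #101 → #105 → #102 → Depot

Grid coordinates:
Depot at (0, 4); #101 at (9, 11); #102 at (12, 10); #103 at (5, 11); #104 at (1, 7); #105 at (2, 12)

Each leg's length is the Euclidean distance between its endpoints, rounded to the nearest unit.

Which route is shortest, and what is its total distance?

Shortest is Plan II, total 43.

Plan I: 8 + 7 + 9 + 6 + 7 + 13 = 50
Plan II: 3 + 6 + 4 + 7 + 10 + 13 = 43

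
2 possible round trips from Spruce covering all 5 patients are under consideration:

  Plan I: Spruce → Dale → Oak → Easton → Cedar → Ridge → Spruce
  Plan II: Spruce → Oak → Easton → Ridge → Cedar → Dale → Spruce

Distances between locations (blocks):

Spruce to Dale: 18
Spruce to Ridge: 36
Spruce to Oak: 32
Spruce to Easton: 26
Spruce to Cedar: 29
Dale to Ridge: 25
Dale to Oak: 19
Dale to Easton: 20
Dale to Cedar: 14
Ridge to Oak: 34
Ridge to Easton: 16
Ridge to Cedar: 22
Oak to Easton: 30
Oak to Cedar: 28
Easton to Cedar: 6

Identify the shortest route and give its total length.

Shortest is Plan I, total 131 blocks.

Plan I: 18 + 19 + 30 + 6 + 22 + 36 = 131
Plan II: 32 + 30 + 16 + 22 + 14 + 18 = 132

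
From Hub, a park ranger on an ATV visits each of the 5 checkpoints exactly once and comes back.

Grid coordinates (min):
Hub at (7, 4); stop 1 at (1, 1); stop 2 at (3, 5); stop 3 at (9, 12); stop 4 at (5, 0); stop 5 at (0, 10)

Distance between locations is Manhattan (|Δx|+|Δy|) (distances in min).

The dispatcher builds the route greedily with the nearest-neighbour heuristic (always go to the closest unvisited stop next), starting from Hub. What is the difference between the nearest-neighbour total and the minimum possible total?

The nearest-neighbour route is 6 min longer than optimal.

From Hub: stop 2=5, stop 4=6, stop 1=9, stop 3=10, stop 5=13 → choose stop 2 (5).
From stop 2: stop 1=6, stop 4=7, stop 5=8, stop 3=13 → choose stop 1 (6).
From stop 1: stop 4=5, stop 5=10, stop 3=19 → choose stop 4 (5).
From stop 4: stop 5=15, stop 3=16 → choose stop 5 (15).
From stop 5: stop 3=11 → choose stop 3 (11).
NN route Hub → stop 2 → stop 1 → stop 4 → stop 5 → stop 3 → Hub costs 52.
Optimal: Hub → stop 3 → stop 5 → stop 2 → stop 1 → stop 4 → Hub costs 46 (by enumerating all 60 distinct tours).
Excess = 52 − 46 = 6.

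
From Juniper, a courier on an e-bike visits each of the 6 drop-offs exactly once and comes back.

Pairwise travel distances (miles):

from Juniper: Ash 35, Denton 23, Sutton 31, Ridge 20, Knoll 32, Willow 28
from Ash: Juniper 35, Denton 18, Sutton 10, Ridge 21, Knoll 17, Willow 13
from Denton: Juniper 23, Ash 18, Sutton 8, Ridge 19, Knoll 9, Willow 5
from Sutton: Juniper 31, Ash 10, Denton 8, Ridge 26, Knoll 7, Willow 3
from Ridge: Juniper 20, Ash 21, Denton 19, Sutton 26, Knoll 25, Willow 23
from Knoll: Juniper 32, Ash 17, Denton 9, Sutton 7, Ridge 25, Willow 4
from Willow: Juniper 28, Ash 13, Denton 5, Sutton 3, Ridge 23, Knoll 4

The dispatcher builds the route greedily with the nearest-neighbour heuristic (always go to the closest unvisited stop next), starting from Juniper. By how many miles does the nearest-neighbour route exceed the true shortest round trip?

16 miles longer than the optimal tour.

Juniper: Ridge=20, Denton=23, Willow=28, Sutton=31, Knoll=32, Ash=35 ⇒ Ridge
Ridge: Denton=19, Ash=21, Willow=23, Knoll=25, Sutton=26 ⇒ Denton
Denton: Willow=5, Sutton=8, Knoll=9, Ash=18 ⇒ Willow
Willow: Sutton=3, Knoll=4, Ash=13 ⇒ Sutton
Sutton: Knoll=7, Ash=10 ⇒ Knoll
Knoll: Ash=17 ⇒ Ash
NN route Juniper → Ridge → Denton → Willow → Sutton → Knoll → Ash → Juniper costs 106.
Optimal: Juniper → Denton → Knoll → Willow → Sutton → Ash → Ridge → Juniper costs 90 (by enumerating all 360 distinct tours).
Excess = 106 − 90 = 16.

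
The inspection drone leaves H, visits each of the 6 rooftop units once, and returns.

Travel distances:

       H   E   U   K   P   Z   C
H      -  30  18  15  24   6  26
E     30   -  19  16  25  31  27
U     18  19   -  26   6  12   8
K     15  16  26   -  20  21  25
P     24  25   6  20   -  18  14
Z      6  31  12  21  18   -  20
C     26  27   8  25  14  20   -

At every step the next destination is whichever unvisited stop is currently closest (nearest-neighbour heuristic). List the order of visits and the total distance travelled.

109 along H → Z → U → P → C → K → E → H.

H → [Z:6 / K:15 / U:18 / P:24 / C:26 / E:30] → Z (6)
Z → [U:12 / P:18 / C:20 / K:21 / E:31] → U (12)
U → [P:6 / C:8 / E:19 / K:26] → P (6)
P → [C:14 / K:20 / E:25] → C (14)
C → [K:25 / E:27] → K (25)
K → [E:16] → E (16)
Return E→H: 30.
Total = 6 + 12 + 6 + 14 + 25 + 16 + 30 = 109.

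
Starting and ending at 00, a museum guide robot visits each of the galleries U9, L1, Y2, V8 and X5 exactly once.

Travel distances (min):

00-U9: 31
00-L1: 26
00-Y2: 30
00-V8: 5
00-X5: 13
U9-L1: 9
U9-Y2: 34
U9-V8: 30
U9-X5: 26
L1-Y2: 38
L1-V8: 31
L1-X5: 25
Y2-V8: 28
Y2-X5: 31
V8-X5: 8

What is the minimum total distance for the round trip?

Minimum total distance: 111 min.

00-U9-L1-Y2-V8-X5-00: 31+9+38+28+8+13 = 127
00-U9-L1-Y2-X5-V8-00: 31+9+38+31+8+5 = 122
00-U9-L1-V8-Y2-X5-00: 31+9+31+28+31+13 = 143
00-U9-L1-V8-X5-Y2-00: 31+9+31+8+31+30 = 140
00-U9-L1-X5-Y2-V8-00: 31+9+25+31+28+5 = 129
00-U9-L1-X5-V8-Y2-00: 31+9+25+8+28+30 = 131
00-U9-Y2-L1-V8-X5-00: 31+34+38+31+8+13 = 155
00-U9-Y2-L1-X5-V8-00: 31+34+38+25+8+5 = 141
00-U9-Y2-V8-L1-X5-00: 31+34+28+31+25+13 = 162
00-U9-Y2-V8-X5-L1-00: 31+34+28+8+25+26 = 152
00-U9-Y2-X5-L1-V8-00: 31+34+31+25+31+5 = 157
00-U9-Y2-X5-V8-L1-00: 31+34+31+8+31+26 = 161
00-U9-V8-L1-Y2-X5-00: 31+30+31+38+31+13 = 174
00-U9-V8-L1-X5-Y2-00: 31+30+31+25+31+30 = 178
… (46 more)
00-Y2-U9-L1-X5-V8-00: 30+34+9+25+8+5 = 111  ← best
The minimum is 111.
One optimal route: 00 → Y2 → U9 → L1 → X5 → V8 → 00 (or its reverse).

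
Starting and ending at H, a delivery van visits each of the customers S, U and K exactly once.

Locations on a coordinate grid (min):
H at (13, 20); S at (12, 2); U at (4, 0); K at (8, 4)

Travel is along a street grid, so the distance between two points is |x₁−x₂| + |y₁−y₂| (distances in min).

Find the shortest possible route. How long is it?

There are 3 distinct closed tours to check (reversals are equivalent).
H → S → U → K → H: 19+10+8+21 = 58
H → S → K → U → H: 19+6+8+29 = 62
H → U → S → K → H: 29+10+6+21 = 66
The minimum is 58.
One optimal route: H → S → U → K → H (or its reverse).

Shortest round trip = 58 min.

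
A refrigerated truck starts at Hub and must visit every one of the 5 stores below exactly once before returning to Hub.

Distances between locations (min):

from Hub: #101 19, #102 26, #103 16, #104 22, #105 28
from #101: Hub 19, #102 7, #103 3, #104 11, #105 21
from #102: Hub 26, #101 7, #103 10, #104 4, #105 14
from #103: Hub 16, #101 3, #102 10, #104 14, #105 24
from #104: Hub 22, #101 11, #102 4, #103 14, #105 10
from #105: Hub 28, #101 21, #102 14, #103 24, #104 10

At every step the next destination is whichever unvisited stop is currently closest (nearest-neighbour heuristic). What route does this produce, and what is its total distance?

From Hub: distances to unvisited — #103=16, #101=19, #104=22, #102=26, #105=28. Nearest is #103 (16).
From #103: distances to unvisited — #101=3, #102=10, #104=14, #105=24. Nearest is #101 (3).
From #101: distances to unvisited — #102=7, #104=11, #105=21. Nearest is #102 (7).
From #102: distances to unvisited — #104=4, #105=14. Nearest is #104 (4).
From #104: distances to unvisited — #105=10. Nearest is #105 (10).
Return #105→Hub: 28.
Total = 16 + 3 + 7 + 4 + 10 + 28 = 68.

Nearest-neighbour total = 68 min; route Hub → #103 → #101 → #102 → #104 → #105 → Hub.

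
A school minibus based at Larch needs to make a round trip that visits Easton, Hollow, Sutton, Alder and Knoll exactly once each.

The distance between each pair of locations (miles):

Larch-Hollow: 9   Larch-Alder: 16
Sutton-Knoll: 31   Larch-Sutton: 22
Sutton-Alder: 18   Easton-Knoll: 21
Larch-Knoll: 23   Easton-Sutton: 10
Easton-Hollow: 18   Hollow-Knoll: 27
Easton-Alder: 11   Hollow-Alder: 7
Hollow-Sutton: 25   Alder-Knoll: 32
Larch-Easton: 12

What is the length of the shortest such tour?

Minimum total distance: 88 miles.

There are 60 distinct closed tours to check (reversals are equivalent).
Larch-Easton-Hollow-Sutton-Alder-Knoll-Larch: 12+18+25+18+32+23 = 128
Larch-Easton-Hollow-Sutton-Knoll-Alder-Larch: 12+18+25+31+32+16 = 134
Larch-Easton-Hollow-Alder-Sutton-Knoll-Larch: 12+18+7+18+31+23 = 109
Larch-Easton-Hollow-Alder-Knoll-Sutton-Larch: 12+18+7+32+31+22 = 122
Larch-Easton-Hollow-Knoll-Sutton-Alder-Larch: 12+18+27+31+18+16 = 122
Larch-Easton-Hollow-Knoll-Alder-Sutton-Larch: 12+18+27+32+18+22 = 129
Larch-Easton-Sutton-Hollow-Alder-Knoll-Larch: 12+10+25+7+32+23 = 109
Larch-Easton-Sutton-Hollow-Knoll-Alder-Larch: 12+10+25+27+32+16 = 122
Larch-Easton-Sutton-Alder-Hollow-Knoll-Larch: 12+10+18+7+27+23 = 97
Larch-Easton-Sutton-Alder-Knoll-Hollow-Larch: 12+10+18+32+27+9 = 108
Larch-Easton-Sutton-Knoll-Hollow-Alder-Larch: 12+10+31+27+7+16 = 103
Larch-Easton-Sutton-Knoll-Alder-Hollow-Larch: 12+10+31+32+7+9 = 101
Larch-Easton-Alder-Hollow-Sutton-Knoll-Larch: 12+11+7+25+31+23 = 109
Larch-Easton-Alder-Hollow-Knoll-Sutton-Larch: 12+11+7+27+31+22 = 110
… (46 more)
Larch-Hollow-Alder-Sutton-Easton-Knoll-Larch: 9+7+18+10+21+23 = 88  ← best
The minimum is 88.
One optimal route: Larch → Hollow → Alder → Sutton → Easton → Knoll → Larch (or its reverse).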